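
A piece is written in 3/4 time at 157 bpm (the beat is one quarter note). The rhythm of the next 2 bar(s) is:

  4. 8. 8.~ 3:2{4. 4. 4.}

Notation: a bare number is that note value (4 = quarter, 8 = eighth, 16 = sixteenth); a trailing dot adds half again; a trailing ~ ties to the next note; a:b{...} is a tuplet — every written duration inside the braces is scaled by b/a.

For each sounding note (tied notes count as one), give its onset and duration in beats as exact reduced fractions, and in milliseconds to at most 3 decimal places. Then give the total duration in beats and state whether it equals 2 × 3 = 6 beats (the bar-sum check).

1) 0.0ms=0b +573.248ms=3/2b
2) 573.248ms=3/2b +286.624ms=3/4b
3) 859.873ms=9/4b +668.79ms=7/4b
4) 1528.662ms=4b +382.166ms=1b
5) 1910.828ms=5b +382.166ms=1b
Σ=6b of 6 (157bpm 3/4) — PASS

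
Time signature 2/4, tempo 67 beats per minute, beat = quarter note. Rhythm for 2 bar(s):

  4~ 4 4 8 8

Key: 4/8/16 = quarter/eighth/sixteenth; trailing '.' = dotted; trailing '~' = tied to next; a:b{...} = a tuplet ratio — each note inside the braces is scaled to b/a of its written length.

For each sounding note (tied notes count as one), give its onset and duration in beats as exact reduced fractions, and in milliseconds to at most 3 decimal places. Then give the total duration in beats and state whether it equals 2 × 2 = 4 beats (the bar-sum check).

1) 0.0ms=0b +1791.045ms=2b
2) 1791.045ms=2b +895.522ms=1b
3) 2686.567ms=3b +447.761ms=1/2b
4) 3134.328ms=7/2b +447.761ms=1/2b
Σ=4b of 4 (67bpm 2/4) — PASS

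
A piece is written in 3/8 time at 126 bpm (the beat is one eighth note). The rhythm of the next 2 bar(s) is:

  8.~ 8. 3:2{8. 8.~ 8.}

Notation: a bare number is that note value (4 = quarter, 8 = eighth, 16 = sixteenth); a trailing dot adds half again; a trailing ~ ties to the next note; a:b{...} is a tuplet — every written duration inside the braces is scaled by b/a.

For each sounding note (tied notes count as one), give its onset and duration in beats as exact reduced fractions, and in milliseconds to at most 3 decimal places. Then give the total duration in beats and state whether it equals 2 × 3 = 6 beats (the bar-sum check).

1) 0.0ms=0b +1428.571ms=3b
2) 1428.571ms=3b +476.19ms=1b
3) 1904.762ms=4b +952.381ms=2b
Σ=6b of 6 (126bpm 3/8) — PASS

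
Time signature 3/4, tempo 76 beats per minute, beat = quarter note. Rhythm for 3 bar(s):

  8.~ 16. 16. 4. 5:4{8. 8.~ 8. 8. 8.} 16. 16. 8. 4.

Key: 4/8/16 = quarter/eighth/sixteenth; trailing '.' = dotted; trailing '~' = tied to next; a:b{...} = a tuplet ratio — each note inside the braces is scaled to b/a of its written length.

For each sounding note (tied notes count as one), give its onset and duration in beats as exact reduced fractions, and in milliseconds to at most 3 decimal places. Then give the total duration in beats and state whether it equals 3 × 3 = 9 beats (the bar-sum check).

1) 0.0ms=0b +888.158ms=9/8b
2) 888.158ms=9/8b +296.053ms=3/8b
3) 1184.211ms=3/2b +1184.211ms=3/2b
4) 2368.421ms=3b +473.684ms=3/5b
5) 2842.105ms=18/5b +947.368ms=6/5b
6) 3789.474ms=24/5b +473.684ms=3/5b
7) 4263.158ms=27/5b +473.684ms=3/5b
8) 4736.842ms=6b +296.053ms=3/8b
9) 5032.895ms=51/8b +296.053ms=3/8b
10) 5328.947ms=27/4b +592.105ms=3/4b
11) 5921.053ms=15/2b +1184.211ms=3/2b
Σ=9b of 9 (76bpm 3/4) — PASS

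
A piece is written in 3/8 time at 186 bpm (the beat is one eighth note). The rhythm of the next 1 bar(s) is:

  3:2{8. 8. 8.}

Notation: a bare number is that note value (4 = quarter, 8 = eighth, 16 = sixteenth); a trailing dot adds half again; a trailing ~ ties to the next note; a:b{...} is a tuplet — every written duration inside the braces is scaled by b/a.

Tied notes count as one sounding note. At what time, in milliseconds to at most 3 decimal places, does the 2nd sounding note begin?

note 2 onset = 1b = 322.581ms

1. 0.0ms @ 0 + 322.581ms (1)
2. 322.581ms @ 1 + 322.581ms (1)
3. 645.161ms @ 2 + 322.581ms (1)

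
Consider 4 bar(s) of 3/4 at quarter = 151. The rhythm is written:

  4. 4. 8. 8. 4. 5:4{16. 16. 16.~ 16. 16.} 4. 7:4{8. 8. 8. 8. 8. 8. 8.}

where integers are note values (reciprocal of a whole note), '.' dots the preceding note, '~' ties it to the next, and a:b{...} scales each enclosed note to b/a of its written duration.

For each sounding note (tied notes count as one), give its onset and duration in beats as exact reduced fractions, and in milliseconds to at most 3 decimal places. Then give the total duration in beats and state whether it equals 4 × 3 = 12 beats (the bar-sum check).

1) 0.0ms=0b +596.026ms=3/2b
2) 596.026ms=3/2b +596.026ms=3/2b
3) 1192.053ms=3b +298.013ms=3/4b
4) 1490.066ms=15/4b +298.013ms=3/4b
5) 1788.079ms=9/2b +596.026ms=3/2b
6) 2384.106ms=6b +119.205ms=3/10b
7) 2503.311ms=63/10b +119.205ms=3/10b
8) 2622.517ms=33/5b +238.411ms=3/5b
9) 2860.927ms=36/5b +119.205ms=3/10b
10) 2980.132ms=15/2b +596.026ms=3/2b
11) 3576.159ms=9b +170.293ms=3/7b
12) 3746.452ms=66/7b +170.293ms=3/7b
13) 3916.746ms=69/7b +170.293ms=3/7b
14) 4087.039ms=72/7b +170.293ms=3/7b
15) 4257.332ms=75/7b +170.293ms=3/7b
16) 4427.625ms=78/7b +170.293ms=3/7b
17) 4597.919ms=81/7b +170.293ms=3/7b
Σ=12b of 12 (151bpm 3/4) — PASS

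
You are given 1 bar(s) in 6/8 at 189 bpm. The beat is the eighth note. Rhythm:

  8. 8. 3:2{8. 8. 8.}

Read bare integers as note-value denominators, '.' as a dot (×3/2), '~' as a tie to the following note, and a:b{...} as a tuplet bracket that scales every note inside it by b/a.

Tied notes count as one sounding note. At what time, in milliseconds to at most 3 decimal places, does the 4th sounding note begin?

note 4 onset = 4b = 1269.841ms

1. 0.0ms @ 0 + 476.19ms (3/2)
2. 476.19ms @ 3/2 + 476.19ms (3/2)
3. 952.381ms @ 3 + 317.46ms (1)
4. 1269.841ms @ 4 + 317.46ms (1)
5. 1587.302ms @ 5 + 317.46ms (1)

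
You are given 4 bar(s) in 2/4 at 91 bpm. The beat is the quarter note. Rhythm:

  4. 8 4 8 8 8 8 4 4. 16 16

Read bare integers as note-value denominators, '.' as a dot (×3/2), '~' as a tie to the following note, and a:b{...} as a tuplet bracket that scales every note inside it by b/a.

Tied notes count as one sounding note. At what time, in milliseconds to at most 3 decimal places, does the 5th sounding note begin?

1. 0.0ms @ 0 + 989.011ms (3/2)
2. 989.011ms @ 3/2 + 329.67ms (1/2)
3. 1318.681ms @ 2 + 659.341ms (1)
4. 1978.022ms @ 3 + 329.67ms (1/2)
5. 2307.692ms @ 7/2 + 329.67ms (1/2)
6. 2637.363ms @ 4 + 329.67ms (1/2)
7. 2967.033ms @ 9/2 + 329.67ms (1/2)
8. 3296.703ms @ 5 + 659.341ms (1)
9. 3956.044ms @ 6 + 989.011ms (3/2)
10. 4945.055ms @ 15/2 + 164.835ms (1/4)
11. 5109.89ms @ 31/4 + 164.835ms (1/4)

note 5 onset = 7/2b = 2307.692ms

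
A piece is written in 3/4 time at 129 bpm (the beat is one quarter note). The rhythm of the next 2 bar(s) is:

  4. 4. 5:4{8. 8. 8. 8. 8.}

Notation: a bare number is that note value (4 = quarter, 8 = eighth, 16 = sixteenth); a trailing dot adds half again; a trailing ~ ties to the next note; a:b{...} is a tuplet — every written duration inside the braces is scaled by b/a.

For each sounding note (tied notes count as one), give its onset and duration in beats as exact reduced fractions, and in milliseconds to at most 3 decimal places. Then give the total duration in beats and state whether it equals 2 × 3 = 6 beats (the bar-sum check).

1) 0.0ms=0b +697.674ms=3/2b
2) 697.674ms=3/2b +697.674ms=3/2b
3) 1395.349ms=3b +279.07ms=3/5b
4) 1674.419ms=18/5b +279.07ms=3/5b
5) 1953.488ms=21/5b +279.07ms=3/5b
6) 2232.558ms=24/5b +279.07ms=3/5b
7) 2511.628ms=27/5b +279.07ms=3/5b
Σ=6b of 6 (129bpm 3/4) — PASS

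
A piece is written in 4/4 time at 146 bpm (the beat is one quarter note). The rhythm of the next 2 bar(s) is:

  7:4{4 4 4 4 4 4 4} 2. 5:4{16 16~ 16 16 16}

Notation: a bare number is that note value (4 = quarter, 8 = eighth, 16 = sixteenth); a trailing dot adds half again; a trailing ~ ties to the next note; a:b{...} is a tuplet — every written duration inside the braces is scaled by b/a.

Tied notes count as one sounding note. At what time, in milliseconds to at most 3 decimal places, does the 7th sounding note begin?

note 7 onset = 24/7b = 1409.002ms

1. 0.0ms @ 0 + 234.834ms (4/7)
2. 234.834ms @ 4/7 + 234.834ms (4/7)
3. 469.667ms @ 8/7 + 234.834ms (4/7)
4. 704.501ms @ 12/7 + 234.834ms (4/7)
5. 939.335ms @ 16/7 + 234.834ms (4/7)
6. 1174.168ms @ 20/7 + 234.834ms (4/7)
7. 1409.002ms @ 24/7 + 234.834ms (4/7)
8. 1643.836ms @ 4 + 1232.877ms (3)
9. 2876.712ms @ 7 + 82.192ms (1/5)
10. 2958.904ms @ 36/5 + 164.384ms (2/5)
11. 3123.288ms @ 38/5 + 82.192ms (1/5)
12. 3205.479ms @ 39/5 + 82.192ms (1/5)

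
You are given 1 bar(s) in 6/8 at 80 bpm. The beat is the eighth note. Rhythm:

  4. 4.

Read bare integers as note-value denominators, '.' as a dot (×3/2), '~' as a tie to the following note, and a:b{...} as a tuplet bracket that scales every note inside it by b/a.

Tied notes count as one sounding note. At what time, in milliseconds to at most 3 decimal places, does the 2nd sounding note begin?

1. 0.0ms @ 0 + 2250.0ms (3)
2. 2250.0ms @ 3 + 2250.0ms (3)

note 2 onset = 3b = 2250.0ms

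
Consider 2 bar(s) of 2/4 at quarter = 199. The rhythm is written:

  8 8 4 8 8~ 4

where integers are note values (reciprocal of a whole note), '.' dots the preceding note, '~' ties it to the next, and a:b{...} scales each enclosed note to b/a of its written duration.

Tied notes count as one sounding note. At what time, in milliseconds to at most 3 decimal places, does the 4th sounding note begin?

1. 0.0ms @ 0 + 150.754ms (1/2)
2. 150.754ms @ 1/2 + 150.754ms (1/2)
3. 301.508ms @ 1 + 301.508ms (1)
4. 603.015ms @ 2 + 150.754ms (1/2)
5. 753.769ms @ 5/2 + 452.261ms (3/2)

note 4 onset = 2b = 603.015ms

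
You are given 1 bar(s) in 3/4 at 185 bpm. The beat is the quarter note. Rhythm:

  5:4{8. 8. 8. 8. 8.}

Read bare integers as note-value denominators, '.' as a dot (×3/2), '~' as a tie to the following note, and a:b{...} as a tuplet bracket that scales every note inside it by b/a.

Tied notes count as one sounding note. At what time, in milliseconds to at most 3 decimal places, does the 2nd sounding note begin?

note 2 onset = 3/5b = 194.595ms

1. 0.0ms @ 0 + 194.595ms (3/5)
2. 194.595ms @ 3/5 + 194.595ms (3/5)
3. 389.189ms @ 6/5 + 194.595ms (3/5)
4. 583.784ms @ 9/5 + 194.595ms (3/5)
5. 778.378ms @ 12/5 + 194.595ms (3/5)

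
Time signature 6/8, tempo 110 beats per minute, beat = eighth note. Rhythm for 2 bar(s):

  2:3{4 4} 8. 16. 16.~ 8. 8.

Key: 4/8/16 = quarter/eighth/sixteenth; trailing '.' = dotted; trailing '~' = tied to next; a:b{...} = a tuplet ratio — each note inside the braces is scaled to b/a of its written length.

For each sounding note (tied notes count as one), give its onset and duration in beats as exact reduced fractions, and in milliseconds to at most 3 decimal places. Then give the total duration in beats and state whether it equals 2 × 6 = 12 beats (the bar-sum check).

1) 0.0ms=0b +1636.364ms=3b
2) 1636.364ms=3b +1636.364ms=3b
3) 3272.727ms=6b +818.182ms=3/2b
4) 4090.909ms=15/2b +409.091ms=3/4b
5) 4500.0ms=33/4b +1227.273ms=9/4b
6) 5727.273ms=21/2b +818.182ms=3/2b
Σ=12b of 12 (110bpm 6/8) — PASS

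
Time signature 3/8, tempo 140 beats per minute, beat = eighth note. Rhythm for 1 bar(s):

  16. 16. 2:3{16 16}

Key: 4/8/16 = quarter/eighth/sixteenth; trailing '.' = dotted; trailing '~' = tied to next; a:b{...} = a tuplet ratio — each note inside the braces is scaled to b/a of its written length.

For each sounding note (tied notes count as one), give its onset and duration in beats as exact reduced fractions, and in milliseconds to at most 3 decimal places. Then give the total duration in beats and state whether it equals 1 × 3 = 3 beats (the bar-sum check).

1) 0.0ms=0b +321.429ms=3/4b
2) 321.429ms=3/4b +321.429ms=3/4b
3) 642.857ms=3/2b +321.429ms=3/4b
4) 964.286ms=9/4b +321.429ms=3/4b
Σ=3b of 3 (140bpm 3/8) — PASS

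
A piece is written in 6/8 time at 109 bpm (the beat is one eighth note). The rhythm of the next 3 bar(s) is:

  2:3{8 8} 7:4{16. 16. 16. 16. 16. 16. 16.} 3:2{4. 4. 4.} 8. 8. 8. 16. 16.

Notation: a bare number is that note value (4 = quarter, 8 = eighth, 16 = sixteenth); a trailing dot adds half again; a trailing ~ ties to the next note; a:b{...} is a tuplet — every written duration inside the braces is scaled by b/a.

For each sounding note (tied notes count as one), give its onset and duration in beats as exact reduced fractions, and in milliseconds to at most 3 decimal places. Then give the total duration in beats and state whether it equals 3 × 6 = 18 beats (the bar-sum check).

1) 0.0ms=0b +825.688ms=3/2b
2) 825.688ms=3/2b +825.688ms=3/2b
3) 1651.376ms=3b +235.911ms=3/7b
4) 1887.287ms=24/7b +235.911ms=3/7b
5) 2123.198ms=27/7b +235.911ms=3/7b
6) 2359.109ms=30/7b +235.911ms=3/7b
7) 2595.02ms=33/7b +235.911ms=3/7b
8) 2830.931ms=36/7b +235.911ms=3/7b
9) 3066.841ms=39/7b +235.911ms=3/7b
10) 3302.752ms=6b +1100.917ms=2b
11) 4403.67ms=8b +1100.917ms=2b
12) 5504.587ms=10b +1100.917ms=2b
13) 6605.505ms=12b +825.688ms=3/2b
14) 7431.193ms=27/2b +825.688ms=3/2b
15) 8256.881ms=15b +825.688ms=3/2b
16) 9082.569ms=33/2b +412.844ms=3/4b
17) 9495.413ms=69/4b +412.844ms=3/4b
Σ=18b of 18 (109bpm 6/8) — PASS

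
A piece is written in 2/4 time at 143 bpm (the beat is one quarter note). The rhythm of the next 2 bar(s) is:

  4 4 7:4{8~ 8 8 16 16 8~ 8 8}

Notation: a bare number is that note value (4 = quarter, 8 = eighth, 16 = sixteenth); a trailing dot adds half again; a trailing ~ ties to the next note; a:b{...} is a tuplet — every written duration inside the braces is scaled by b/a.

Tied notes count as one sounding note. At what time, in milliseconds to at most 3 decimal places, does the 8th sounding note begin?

note 8 onset = 26/7b = 1558.442ms

1. 0.0ms @ 0 + 419.58ms (1)
2. 419.58ms @ 1 + 419.58ms (1)
3. 839.161ms @ 2 + 239.76ms (4/7)
4. 1078.921ms @ 18/7 + 119.88ms (2/7)
5. 1198.801ms @ 20/7 + 59.94ms (1/7)
6. 1258.741ms @ 3 + 59.94ms (1/7)
7. 1318.681ms @ 22/7 + 239.76ms (4/7)
8. 1558.442ms @ 26/7 + 119.88ms (2/7)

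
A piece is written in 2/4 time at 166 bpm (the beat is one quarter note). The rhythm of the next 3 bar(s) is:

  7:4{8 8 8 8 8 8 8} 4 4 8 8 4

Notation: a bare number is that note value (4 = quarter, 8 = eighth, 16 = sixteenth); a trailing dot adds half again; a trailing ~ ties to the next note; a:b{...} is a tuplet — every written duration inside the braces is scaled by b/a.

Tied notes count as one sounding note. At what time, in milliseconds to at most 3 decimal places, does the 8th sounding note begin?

1. 0.0ms @ 0 + 103.27ms (2/7)
2. 103.27ms @ 2/7 + 103.27ms (2/7)
3. 206.54ms @ 4/7 + 103.27ms (2/7)
4. 309.811ms @ 6/7 + 103.27ms (2/7)
5. 413.081ms @ 8/7 + 103.27ms (2/7)
6. 516.351ms @ 10/7 + 103.27ms (2/7)
7. 619.621ms @ 12/7 + 103.27ms (2/7)
8. 722.892ms @ 2 + 361.446ms (1)
9. 1084.337ms @ 3 + 361.446ms (1)
10. 1445.783ms @ 4 + 180.723ms (1/2)
11. 1626.506ms @ 9/2 + 180.723ms (1/2)
12. 1807.229ms @ 5 + 361.446ms (1)

note 8 onset = 2b = 722.892ms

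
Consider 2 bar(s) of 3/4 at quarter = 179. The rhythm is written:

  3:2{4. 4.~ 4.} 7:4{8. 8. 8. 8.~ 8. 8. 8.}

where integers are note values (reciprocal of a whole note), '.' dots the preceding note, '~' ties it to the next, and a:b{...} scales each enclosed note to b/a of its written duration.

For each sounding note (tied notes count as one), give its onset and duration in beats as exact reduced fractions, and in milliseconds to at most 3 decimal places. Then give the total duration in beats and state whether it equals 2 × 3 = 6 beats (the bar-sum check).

1) 0.0ms=0b +335.196ms=1b
2) 335.196ms=1b +670.391ms=2b
3) 1005.587ms=3b +143.655ms=3/7b
4) 1149.242ms=24/7b +143.655ms=3/7b
5) 1292.897ms=27/7b +143.655ms=3/7b
6) 1436.552ms=30/7b +287.31ms=6/7b
7) 1723.863ms=36/7b +143.655ms=3/7b
8) 1867.518ms=39/7b +143.655ms=3/7b
Σ=6b of 6 (179bpm 3/4) — PASS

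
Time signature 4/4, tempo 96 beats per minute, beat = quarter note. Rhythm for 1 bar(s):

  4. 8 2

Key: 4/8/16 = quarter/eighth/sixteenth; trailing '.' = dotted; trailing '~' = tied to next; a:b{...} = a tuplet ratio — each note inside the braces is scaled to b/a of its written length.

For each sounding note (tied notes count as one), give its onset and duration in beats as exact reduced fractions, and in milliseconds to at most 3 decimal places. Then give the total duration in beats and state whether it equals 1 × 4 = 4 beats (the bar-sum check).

1) 0.0ms=0b +937.5ms=3/2b
2) 937.5ms=3/2b +312.5ms=1/2b
3) 1250.0ms=2b +1250.0ms=2b
Σ=4b of 4 (96bpm 4/4) — PASS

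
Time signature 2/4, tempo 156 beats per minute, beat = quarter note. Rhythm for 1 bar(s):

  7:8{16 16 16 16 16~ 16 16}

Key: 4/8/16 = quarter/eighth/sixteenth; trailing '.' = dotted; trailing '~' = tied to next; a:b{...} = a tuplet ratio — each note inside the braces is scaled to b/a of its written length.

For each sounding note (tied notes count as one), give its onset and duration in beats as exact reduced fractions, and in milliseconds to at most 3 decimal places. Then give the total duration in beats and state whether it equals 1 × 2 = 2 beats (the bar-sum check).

1) 0.0ms=0b +109.89ms=2/7b
2) 109.89ms=2/7b +109.89ms=2/7b
3) 219.78ms=4/7b +109.89ms=2/7b
4) 329.67ms=6/7b +109.89ms=2/7b
5) 439.56ms=8/7b +219.78ms=4/7b
6) 659.341ms=12/7b +109.89ms=2/7b
Σ=2b of 2 (156bpm 2/4) — PASS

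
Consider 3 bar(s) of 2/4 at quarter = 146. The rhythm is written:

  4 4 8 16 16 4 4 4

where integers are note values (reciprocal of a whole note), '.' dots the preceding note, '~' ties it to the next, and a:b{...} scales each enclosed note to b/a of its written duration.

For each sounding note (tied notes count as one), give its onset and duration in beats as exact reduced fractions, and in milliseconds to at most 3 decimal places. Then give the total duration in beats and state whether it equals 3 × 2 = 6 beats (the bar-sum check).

1) 0.0ms=0b +410.959ms=1b
2) 410.959ms=1b +410.959ms=1b
3) 821.918ms=2b +205.479ms=1/2b
4) 1027.397ms=5/2b +102.74ms=1/4b
5) 1130.137ms=11/4b +102.74ms=1/4b
6) 1232.877ms=3b +410.959ms=1b
7) 1643.836ms=4b +410.959ms=1b
8) 2054.795ms=5b +410.959ms=1b
Σ=6b of 6 (146bpm 2/4) — PASS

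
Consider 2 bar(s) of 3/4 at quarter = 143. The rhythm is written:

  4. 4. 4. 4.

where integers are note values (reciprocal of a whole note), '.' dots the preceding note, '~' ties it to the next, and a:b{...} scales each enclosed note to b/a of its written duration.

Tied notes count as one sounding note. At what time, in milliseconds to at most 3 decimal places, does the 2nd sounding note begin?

1. 0.0ms @ 0 + 629.371ms (3/2)
2. 629.371ms @ 3/2 + 629.371ms (3/2)
3. 1258.741ms @ 3 + 629.371ms (3/2)
4. 1888.112ms @ 9/2 + 629.371ms (3/2)

note 2 onset = 3/2b = 629.371ms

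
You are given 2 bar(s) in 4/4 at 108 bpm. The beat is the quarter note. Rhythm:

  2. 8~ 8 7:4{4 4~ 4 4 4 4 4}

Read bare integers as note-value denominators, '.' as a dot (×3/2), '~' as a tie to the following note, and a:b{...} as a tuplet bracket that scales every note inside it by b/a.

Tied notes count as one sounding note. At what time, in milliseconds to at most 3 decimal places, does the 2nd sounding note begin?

note 2 onset = 3b = 1666.667ms

1. 0.0ms @ 0 + 1666.667ms (3)
2. 1666.667ms @ 3 + 555.556ms (1)
3. 2222.222ms @ 4 + 317.46ms (4/7)
4. 2539.683ms @ 32/7 + 634.921ms (8/7)
5. 3174.603ms @ 40/7 + 317.46ms (4/7)
6. 3492.063ms @ 44/7 + 317.46ms (4/7)
7. 3809.524ms @ 48/7 + 317.46ms (4/7)
8. 4126.984ms @ 52/7 + 317.46ms (4/7)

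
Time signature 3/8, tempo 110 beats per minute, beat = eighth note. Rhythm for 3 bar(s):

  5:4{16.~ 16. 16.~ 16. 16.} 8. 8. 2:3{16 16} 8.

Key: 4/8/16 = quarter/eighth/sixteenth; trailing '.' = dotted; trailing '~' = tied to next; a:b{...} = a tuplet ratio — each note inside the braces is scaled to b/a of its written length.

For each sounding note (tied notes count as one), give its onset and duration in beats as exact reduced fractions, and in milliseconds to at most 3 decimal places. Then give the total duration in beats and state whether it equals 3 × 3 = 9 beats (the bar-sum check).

1) 0.0ms=0b +654.545ms=6/5b
2) 654.545ms=6/5b +654.545ms=6/5b
3) 1309.091ms=12/5b +327.273ms=3/5b
4) 1636.364ms=3b +818.182ms=3/2b
5) 2454.545ms=9/2b +818.182ms=3/2b
6) 3272.727ms=6b +409.091ms=3/4b
7) 3681.818ms=27/4b +409.091ms=3/4b
8) 4090.909ms=15/2b +818.182ms=3/2b
Σ=9b of 9 (110bpm 3/8) — PASS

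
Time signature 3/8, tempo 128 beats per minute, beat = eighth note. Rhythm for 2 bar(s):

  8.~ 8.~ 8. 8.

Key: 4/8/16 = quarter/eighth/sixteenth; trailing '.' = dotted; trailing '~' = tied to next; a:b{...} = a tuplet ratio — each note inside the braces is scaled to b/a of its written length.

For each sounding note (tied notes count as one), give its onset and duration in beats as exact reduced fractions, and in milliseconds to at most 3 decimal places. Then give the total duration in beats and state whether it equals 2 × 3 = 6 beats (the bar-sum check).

1) 0.0ms=0b +2109.375ms=9/2b
2) 2109.375ms=9/2b +703.125ms=3/2b
Σ=6b of 6 (128bpm 3/8) — PASS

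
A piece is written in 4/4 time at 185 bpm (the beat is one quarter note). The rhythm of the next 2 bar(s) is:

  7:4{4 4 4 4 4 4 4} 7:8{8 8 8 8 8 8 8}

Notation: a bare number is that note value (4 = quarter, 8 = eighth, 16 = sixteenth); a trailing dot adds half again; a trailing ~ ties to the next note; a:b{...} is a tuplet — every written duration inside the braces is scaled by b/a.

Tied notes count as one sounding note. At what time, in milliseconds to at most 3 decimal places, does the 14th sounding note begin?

1. 0.0ms @ 0 + 185.328ms (4/7)
2. 185.328ms @ 4/7 + 185.328ms (4/7)
3. 370.656ms @ 8/7 + 185.328ms (4/7)
4. 555.985ms @ 12/7 + 185.328ms (4/7)
5. 741.313ms @ 16/7 + 185.328ms (4/7)
6. 926.641ms @ 20/7 + 185.328ms (4/7)
7. 1111.969ms @ 24/7 + 185.328ms (4/7)
8. 1297.297ms @ 4 + 185.328ms (4/7)
9. 1482.625ms @ 32/7 + 185.328ms (4/7)
10. 1667.954ms @ 36/7 + 185.328ms (4/7)
11. 1853.282ms @ 40/7 + 185.328ms (4/7)
12. 2038.61ms @ 44/7 + 185.328ms (4/7)
13. 2223.938ms @ 48/7 + 185.328ms (4/7)
14. 2409.266ms @ 52/7 + 185.328ms (4/7)

note 14 onset = 52/7b = 2409.266ms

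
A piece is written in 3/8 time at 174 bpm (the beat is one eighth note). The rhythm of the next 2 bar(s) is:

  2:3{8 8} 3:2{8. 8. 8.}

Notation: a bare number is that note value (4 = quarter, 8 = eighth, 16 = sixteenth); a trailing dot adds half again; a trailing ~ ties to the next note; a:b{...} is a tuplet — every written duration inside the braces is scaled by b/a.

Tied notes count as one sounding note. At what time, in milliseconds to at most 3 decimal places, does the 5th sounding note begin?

1. 0.0ms @ 0 + 517.241ms (3/2)
2. 517.241ms @ 3/2 + 517.241ms (3/2)
3. 1034.483ms @ 3 + 344.828ms (1)
4. 1379.31ms @ 4 + 344.828ms (1)
5. 1724.138ms @ 5 + 344.828ms (1)

note 5 onset = 5b = 1724.138ms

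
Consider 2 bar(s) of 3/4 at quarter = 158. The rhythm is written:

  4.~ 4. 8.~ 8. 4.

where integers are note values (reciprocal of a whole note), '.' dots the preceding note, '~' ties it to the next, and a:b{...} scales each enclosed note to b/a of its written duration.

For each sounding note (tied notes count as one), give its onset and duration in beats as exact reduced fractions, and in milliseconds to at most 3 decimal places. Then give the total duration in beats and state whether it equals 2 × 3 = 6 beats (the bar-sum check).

1) 0.0ms=0b +1139.241ms=3b
2) 1139.241ms=3b +569.62ms=3/2b
3) 1708.861ms=9/2b +569.62ms=3/2b
Σ=6b of 6 (158bpm 3/4) — PASS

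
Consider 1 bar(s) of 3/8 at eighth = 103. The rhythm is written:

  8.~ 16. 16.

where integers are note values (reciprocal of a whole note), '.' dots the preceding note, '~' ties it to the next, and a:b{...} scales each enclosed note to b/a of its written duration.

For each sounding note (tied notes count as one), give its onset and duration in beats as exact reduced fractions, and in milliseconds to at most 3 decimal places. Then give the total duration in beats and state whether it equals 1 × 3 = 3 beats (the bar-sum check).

1) 0.0ms=0b +1310.68ms=9/4b
2) 1310.68ms=9/4b +436.893ms=3/4b
Σ=3b of 3 (103bpm 3/8) — PASS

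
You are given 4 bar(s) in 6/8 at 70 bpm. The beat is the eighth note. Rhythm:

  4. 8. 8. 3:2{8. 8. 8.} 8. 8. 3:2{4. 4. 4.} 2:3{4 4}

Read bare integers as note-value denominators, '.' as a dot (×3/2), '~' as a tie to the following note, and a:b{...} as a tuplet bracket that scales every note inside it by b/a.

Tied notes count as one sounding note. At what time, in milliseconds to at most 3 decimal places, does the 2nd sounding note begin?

note 2 onset = 3b = 2571.429ms

1. 0.0ms @ 0 + 2571.429ms (3)
2. 2571.429ms @ 3 + 1285.714ms (3/2)
3. 3857.143ms @ 9/2 + 1285.714ms (3/2)
4. 5142.857ms @ 6 + 857.143ms (1)
5. 6000.0ms @ 7 + 857.143ms (1)
6. 6857.143ms @ 8 + 857.143ms (1)
7. 7714.286ms @ 9 + 1285.714ms (3/2)
8. 9000.0ms @ 21/2 + 1285.714ms (3/2)
9. 10285.714ms @ 12 + 1714.286ms (2)
10. 12000.0ms @ 14 + 1714.286ms (2)
11. 13714.286ms @ 16 + 1714.286ms (2)
12. 15428.571ms @ 18 + 2571.429ms (3)
13. 18000.0ms @ 21 + 2571.429ms (3)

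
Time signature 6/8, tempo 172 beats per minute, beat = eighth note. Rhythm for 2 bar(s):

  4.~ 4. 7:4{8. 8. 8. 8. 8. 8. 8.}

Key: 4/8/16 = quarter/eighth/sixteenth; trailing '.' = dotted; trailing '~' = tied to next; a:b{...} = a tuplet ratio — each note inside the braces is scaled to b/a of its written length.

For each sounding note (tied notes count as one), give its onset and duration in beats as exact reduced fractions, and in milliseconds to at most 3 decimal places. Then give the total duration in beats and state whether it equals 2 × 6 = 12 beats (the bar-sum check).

1) 0.0ms=0b +2093.023ms=6b
2) 2093.023ms=6b +299.003ms=6/7b
3) 2392.027ms=48/7b +299.003ms=6/7b
4) 2691.03ms=54/7b +299.003ms=6/7b
5) 2990.033ms=60/7b +299.003ms=6/7b
6) 3289.037ms=66/7b +299.003ms=6/7b
7) 3588.04ms=72/7b +299.003ms=6/7b
8) 3887.043ms=78/7b +299.003ms=6/7b
Σ=12b of 12 (172bpm 6/8) — PASS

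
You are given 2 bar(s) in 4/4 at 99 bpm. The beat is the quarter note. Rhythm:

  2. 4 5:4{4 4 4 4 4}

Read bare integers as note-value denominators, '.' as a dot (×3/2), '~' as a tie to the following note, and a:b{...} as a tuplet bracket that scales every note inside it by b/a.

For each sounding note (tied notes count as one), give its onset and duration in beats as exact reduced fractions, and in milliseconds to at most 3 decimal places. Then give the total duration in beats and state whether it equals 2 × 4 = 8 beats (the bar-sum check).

1) 0.0ms=0b +1818.182ms=3b
2) 1818.182ms=3b +606.061ms=1b
3) 2424.242ms=4b +484.848ms=4/5b
4) 2909.091ms=24/5b +484.848ms=4/5b
5) 3393.939ms=28/5b +484.848ms=4/5b
6) 3878.788ms=32/5b +484.848ms=4/5b
7) 4363.636ms=36/5b +484.848ms=4/5b
Σ=8b of 8 (99bpm 4/4) — PASS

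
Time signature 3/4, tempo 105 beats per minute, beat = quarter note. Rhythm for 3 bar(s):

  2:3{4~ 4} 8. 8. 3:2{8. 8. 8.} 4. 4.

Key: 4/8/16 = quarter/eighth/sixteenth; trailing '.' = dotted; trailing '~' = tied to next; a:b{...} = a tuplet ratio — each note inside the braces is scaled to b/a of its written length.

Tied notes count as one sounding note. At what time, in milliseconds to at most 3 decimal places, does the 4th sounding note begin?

1. 0.0ms @ 0 + 1714.286ms (3)
2. 1714.286ms @ 3 + 428.571ms (3/4)
3. 2142.857ms @ 15/4 + 428.571ms (3/4)
4. 2571.429ms @ 9/2 + 285.714ms (1/2)
5. 2857.143ms @ 5 + 285.714ms (1/2)
6. 3142.857ms @ 11/2 + 285.714ms (1/2)
7. 3428.571ms @ 6 + 857.143ms (3/2)
8. 4285.714ms @ 15/2 + 857.143ms (3/2)

note 4 onset = 9/2b = 2571.429ms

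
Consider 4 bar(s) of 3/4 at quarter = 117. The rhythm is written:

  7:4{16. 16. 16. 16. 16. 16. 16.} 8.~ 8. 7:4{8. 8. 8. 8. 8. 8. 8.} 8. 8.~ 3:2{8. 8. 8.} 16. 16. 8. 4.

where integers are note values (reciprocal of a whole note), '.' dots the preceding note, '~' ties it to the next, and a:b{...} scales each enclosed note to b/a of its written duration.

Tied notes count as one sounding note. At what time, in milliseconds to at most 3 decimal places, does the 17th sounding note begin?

1. 0.0ms @ 0 + 109.89ms (3/14)
2. 109.89ms @ 3/14 + 109.89ms (3/14)
3. 219.78ms @ 3/7 + 109.89ms (3/14)
4. 329.67ms @ 9/14 + 109.89ms (3/14)
5. 439.56ms @ 6/7 + 109.89ms (3/14)
6. 549.451ms @ 15/14 + 109.89ms (3/14)
7. 659.341ms @ 9/7 + 109.89ms (3/14)
8. 769.231ms @ 3/2 + 769.231ms (3/2)
9. 1538.462ms @ 3 + 219.78ms (3/7)
10. 1758.242ms @ 24/7 + 219.78ms (3/7)
11. 1978.022ms @ 27/7 + 219.78ms (3/7)
12. 2197.802ms @ 30/7 + 219.78ms (3/7)
13. 2417.582ms @ 33/7 + 219.78ms (3/7)
14. 2637.363ms @ 36/7 + 219.78ms (3/7)
15. 2857.143ms @ 39/7 + 219.78ms (3/7)
16. 3076.923ms @ 6 + 384.615ms (3/4)
17. 3461.538ms @ 27/4 + 641.026ms (5/4)
18. 4102.564ms @ 8 + 256.41ms (1/2)
19. 4358.974ms @ 17/2 + 256.41ms (1/2)
20. 4615.385ms @ 9 + 192.308ms (3/8)
21. 4807.692ms @ 75/8 + 192.308ms (3/8)
22. 5000.0ms @ 39/4 + 384.615ms (3/4)
23. 5384.615ms @ 21/2 + 769.231ms (3/2)

note 17 onset = 27/4b = 3461.538ms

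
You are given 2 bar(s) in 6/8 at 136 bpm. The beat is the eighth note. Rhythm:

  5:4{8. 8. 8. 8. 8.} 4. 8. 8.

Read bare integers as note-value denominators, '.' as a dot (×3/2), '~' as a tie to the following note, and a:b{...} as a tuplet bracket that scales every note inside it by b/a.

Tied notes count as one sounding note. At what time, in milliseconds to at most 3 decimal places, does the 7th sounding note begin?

1. 0.0ms @ 0 + 529.412ms (6/5)
2. 529.412ms @ 6/5 + 529.412ms (6/5)
3. 1058.824ms @ 12/5 + 529.412ms (6/5)
4. 1588.235ms @ 18/5 + 529.412ms (6/5)
5. 2117.647ms @ 24/5 + 529.412ms (6/5)
6. 2647.059ms @ 6 + 1323.529ms (3)
7. 3970.588ms @ 9 + 661.765ms (3/2)
8. 4632.353ms @ 21/2 + 661.765ms (3/2)

note 7 onset = 9b = 3970.588ms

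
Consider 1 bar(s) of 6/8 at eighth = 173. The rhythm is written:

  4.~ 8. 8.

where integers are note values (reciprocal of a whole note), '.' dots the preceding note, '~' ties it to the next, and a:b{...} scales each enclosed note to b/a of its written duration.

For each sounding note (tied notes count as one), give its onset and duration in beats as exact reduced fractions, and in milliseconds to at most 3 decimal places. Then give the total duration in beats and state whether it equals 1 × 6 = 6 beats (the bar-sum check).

1) 0.0ms=0b +1560.694ms=9/2b
2) 1560.694ms=9/2b +520.231ms=3/2b
Σ=6b of 6 (173bpm 6/8) — PASS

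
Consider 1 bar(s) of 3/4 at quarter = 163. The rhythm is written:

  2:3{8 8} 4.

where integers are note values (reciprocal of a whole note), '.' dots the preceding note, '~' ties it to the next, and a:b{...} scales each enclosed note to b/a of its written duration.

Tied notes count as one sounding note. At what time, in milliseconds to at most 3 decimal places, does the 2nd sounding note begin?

note 2 onset = 3/4b = 276.074ms

1. 0.0ms @ 0 + 276.074ms (3/4)
2. 276.074ms @ 3/4 + 276.074ms (3/4)
3. 552.147ms @ 3/2 + 552.147ms (3/2)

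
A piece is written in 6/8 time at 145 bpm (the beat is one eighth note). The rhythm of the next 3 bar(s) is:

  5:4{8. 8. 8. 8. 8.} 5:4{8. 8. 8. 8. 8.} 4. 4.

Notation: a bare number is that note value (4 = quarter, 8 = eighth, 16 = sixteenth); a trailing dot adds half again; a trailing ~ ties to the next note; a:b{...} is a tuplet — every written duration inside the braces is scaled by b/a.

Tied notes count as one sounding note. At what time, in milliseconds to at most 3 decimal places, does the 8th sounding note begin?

1. 0.0ms @ 0 + 496.552ms (6/5)
2. 496.552ms @ 6/5 + 496.552ms (6/5)
3. 993.103ms @ 12/5 + 496.552ms (6/5)
4. 1489.655ms @ 18/5 + 496.552ms (6/5)
5. 1986.207ms @ 24/5 + 496.552ms (6/5)
6. 2482.759ms @ 6 + 496.552ms (6/5)
7. 2979.31ms @ 36/5 + 496.552ms (6/5)
8. 3475.862ms @ 42/5 + 496.552ms (6/5)
9. 3972.414ms @ 48/5 + 496.552ms (6/5)
10. 4468.966ms @ 54/5 + 496.552ms (6/5)
11. 4965.517ms @ 12 + 1241.379ms (3)
12. 6206.897ms @ 15 + 1241.379ms (3)

note 8 onset = 42/5b = 3475.862ms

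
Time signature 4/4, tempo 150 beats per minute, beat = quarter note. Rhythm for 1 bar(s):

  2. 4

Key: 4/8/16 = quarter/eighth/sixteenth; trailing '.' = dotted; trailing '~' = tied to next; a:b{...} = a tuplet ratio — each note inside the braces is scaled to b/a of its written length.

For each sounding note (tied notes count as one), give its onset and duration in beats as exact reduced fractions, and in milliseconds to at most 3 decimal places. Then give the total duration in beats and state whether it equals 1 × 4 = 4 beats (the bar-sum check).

1) 0.0ms=0b +1200.0ms=3b
2) 1200.0ms=3b +400.0ms=1b
Σ=4b of 4 (150bpm 4/4) — PASS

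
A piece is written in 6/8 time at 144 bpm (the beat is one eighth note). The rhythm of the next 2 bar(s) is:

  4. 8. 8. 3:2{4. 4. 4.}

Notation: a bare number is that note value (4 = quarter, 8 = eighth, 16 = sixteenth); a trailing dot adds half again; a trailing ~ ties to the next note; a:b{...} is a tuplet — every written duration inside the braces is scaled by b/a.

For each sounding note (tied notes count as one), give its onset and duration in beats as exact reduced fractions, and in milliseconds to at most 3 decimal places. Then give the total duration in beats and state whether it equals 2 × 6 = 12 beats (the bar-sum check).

1) 0.0ms=0b +1250.0ms=3b
2) 1250.0ms=3b +625.0ms=3/2b
3) 1875.0ms=9/2b +625.0ms=3/2b
4) 2500.0ms=6b +833.333ms=2b
5) 3333.333ms=8b +833.333ms=2b
6) 4166.667ms=10b +833.333ms=2b
Σ=12b of 12 (144bpm 6/8) — PASS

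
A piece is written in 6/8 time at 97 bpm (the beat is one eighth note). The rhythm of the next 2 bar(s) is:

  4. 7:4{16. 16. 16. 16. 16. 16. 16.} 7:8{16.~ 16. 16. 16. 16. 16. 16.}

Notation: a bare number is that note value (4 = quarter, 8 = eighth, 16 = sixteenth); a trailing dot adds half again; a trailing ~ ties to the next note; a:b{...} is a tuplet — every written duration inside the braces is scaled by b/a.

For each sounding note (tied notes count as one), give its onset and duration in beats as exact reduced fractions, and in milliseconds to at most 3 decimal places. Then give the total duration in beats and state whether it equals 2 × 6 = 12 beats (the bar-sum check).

1) 0.0ms=0b +1855.67ms=3b
2) 1855.67ms=3b +265.096ms=3/7b
3) 2120.766ms=24/7b +265.096ms=3/7b
4) 2385.862ms=27/7b +265.096ms=3/7b
5) 2650.957ms=30/7b +265.096ms=3/7b
6) 2916.053ms=33/7b +265.096ms=3/7b
7) 3181.149ms=36/7b +265.096ms=3/7b
8) 3446.244ms=39/7b +265.096ms=3/7b
9) 3711.34ms=6b +1060.383ms=12/7b
10) 4771.723ms=54/7b +530.191ms=6/7b
11) 5301.915ms=60/7b +530.191ms=6/7b
12) 5832.106ms=66/7b +530.191ms=6/7b
13) 6362.297ms=72/7b +530.191ms=6/7b
14) 6892.489ms=78/7b +530.191ms=6/7b
Σ=12b of 12 (97bpm 6/8) — PASS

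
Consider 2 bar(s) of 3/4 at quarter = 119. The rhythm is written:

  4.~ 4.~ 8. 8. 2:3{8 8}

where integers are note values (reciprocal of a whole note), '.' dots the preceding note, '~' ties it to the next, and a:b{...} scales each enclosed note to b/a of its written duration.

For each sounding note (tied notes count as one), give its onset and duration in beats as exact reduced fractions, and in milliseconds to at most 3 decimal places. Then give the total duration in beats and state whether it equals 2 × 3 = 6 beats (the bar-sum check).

1) 0.0ms=0b +1890.756ms=15/4b
2) 1890.756ms=15/4b +378.151ms=3/4b
3) 2268.908ms=9/2b +378.151ms=3/4b
4) 2647.059ms=21/4b +378.151ms=3/4b
Σ=6b of 6 (119bpm 3/4) — PASS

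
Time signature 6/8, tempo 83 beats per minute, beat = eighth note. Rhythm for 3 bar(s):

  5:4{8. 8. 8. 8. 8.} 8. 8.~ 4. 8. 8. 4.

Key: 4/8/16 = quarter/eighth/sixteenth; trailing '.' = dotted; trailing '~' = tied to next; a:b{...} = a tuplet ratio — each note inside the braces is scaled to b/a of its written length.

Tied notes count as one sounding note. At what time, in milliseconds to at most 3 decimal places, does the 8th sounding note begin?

note 8 onset = 12b = 8674.699ms

1. 0.0ms @ 0 + 867.47ms (6/5)
2. 867.47ms @ 6/5 + 867.47ms (6/5)
3. 1734.94ms @ 12/5 + 867.47ms (6/5)
4. 2602.41ms @ 18/5 + 867.47ms (6/5)
5. 3469.88ms @ 24/5 + 867.47ms (6/5)
6. 4337.349ms @ 6 + 1084.337ms (3/2)
7. 5421.687ms @ 15/2 + 3253.012ms (9/2)
8. 8674.699ms @ 12 + 1084.337ms (3/2)
9. 9759.036ms @ 27/2 + 1084.337ms (3/2)
10. 10843.373ms @ 15 + 2168.675ms (3)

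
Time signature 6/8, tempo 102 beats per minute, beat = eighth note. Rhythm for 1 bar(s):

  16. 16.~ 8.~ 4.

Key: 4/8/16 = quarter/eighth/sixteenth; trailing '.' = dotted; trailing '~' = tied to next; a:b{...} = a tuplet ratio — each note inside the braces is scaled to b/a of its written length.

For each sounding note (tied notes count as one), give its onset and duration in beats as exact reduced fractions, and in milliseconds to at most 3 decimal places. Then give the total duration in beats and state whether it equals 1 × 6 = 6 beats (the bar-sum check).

1) 0.0ms=0b +441.176ms=3/4b
2) 441.176ms=3/4b +3088.235ms=21/4b
Σ=6b of 6 (102bpm 6/8) — PASS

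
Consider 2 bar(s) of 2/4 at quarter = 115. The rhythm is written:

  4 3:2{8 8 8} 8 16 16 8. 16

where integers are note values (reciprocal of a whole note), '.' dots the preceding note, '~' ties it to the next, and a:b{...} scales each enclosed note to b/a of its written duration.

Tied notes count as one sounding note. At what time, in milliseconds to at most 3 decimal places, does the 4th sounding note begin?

1. 0.0ms @ 0 + 521.739ms (1)
2. 521.739ms @ 1 + 173.913ms (1/3)
3. 695.652ms @ 4/3 + 173.913ms (1/3)
4. 869.565ms @ 5/3 + 173.913ms (1/3)
5. 1043.478ms @ 2 + 260.87ms (1/2)
6. 1304.348ms @ 5/2 + 130.435ms (1/4)
7. 1434.783ms @ 11/4 + 130.435ms (1/4)
8. 1565.217ms @ 3 + 391.304ms (3/4)
9. 1956.522ms @ 15/4 + 130.435ms (1/4)

note 4 onset = 5/3b = 869.565ms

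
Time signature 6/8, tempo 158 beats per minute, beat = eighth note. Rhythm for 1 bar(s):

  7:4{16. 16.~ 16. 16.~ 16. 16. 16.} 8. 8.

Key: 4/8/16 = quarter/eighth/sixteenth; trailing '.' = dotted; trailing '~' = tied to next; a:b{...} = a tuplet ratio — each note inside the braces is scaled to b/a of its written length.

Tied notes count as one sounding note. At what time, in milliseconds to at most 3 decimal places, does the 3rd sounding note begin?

note 3 onset = 9/7b = 488.246ms

1. 0.0ms @ 0 + 162.749ms (3/7)
2. 162.749ms @ 3/7 + 325.497ms (6/7)
3. 488.246ms @ 9/7 + 325.497ms (6/7)
4. 813.743ms @ 15/7 + 162.749ms (3/7)
5. 976.492ms @ 18/7 + 162.749ms (3/7)
6. 1139.241ms @ 3 + 569.62ms (3/2)
7. 1708.861ms @ 9/2 + 569.62ms (3/2)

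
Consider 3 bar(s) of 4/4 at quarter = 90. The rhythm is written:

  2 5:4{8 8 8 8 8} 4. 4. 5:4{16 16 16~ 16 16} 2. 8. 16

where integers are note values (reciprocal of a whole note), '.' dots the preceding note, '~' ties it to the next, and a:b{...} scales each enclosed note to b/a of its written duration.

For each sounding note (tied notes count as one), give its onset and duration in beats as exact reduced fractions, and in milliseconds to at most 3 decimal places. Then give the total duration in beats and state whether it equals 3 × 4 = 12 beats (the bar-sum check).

1) 0.0ms=0b +1333.333ms=2b
2) 1333.333ms=2b +266.667ms=2/5b
3) 1600.0ms=12/5b +266.667ms=2/5b
4) 1866.667ms=14/5b +266.667ms=2/5b
5) 2133.333ms=16/5b +266.667ms=2/5b
6) 2400.0ms=18/5b +266.667ms=2/5b
7) 2666.667ms=4b +1000.0ms=3/2b
8) 3666.667ms=11/2b +1000.0ms=3/2b
9) 4666.667ms=7b +133.333ms=1/5b
10) 4800.0ms=36/5b +133.333ms=1/5b
11) 4933.333ms=37/5b +266.667ms=2/5b
12) 5200.0ms=39/5b +133.333ms=1/5b
13) 5333.333ms=8b +2000.0ms=3b
14) 7333.333ms=11b +500.0ms=3/4b
15) 7833.333ms=47/4b +166.667ms=1/4b
Σ=12b of 12 (90bpm 4/4) — PASS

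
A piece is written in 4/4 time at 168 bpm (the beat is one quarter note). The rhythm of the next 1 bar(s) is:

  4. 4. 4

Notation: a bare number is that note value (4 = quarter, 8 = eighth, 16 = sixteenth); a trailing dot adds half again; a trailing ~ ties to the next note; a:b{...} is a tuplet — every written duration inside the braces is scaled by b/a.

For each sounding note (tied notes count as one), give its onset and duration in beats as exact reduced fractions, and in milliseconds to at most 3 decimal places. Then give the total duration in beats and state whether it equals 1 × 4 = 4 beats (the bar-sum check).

1) 0.0ms=0b +535.714ms=3/2b
2) 535.714ms=3/2b +535.714ms=3/2b
3) 1071.429ms=3b +357.143ms=1b
Σ=4b of 4 (168bpm 4/4) — PASS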